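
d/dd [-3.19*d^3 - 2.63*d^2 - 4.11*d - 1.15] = -9.57*d^2 - 5.26*d - 4.11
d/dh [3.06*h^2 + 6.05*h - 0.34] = 6.12*h + 6.05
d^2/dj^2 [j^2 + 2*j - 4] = 2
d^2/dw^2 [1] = 0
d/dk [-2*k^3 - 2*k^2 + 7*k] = -6*k^2 - 4*k + 7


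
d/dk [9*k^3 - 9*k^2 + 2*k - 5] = 27*k^2 - 18*k + 2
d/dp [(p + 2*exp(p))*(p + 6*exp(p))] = 8*p*exp(p) + 2*p + 24*exp(2*p) + 8*exp(p)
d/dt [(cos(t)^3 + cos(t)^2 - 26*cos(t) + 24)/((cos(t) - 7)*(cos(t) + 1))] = (-cos(t)^4 + 12*cos(t)^3 + cos(t)^2 + 62*cos(t) - 326)*sin(t)/((cos(t) - 7)^2*(cos(t) + 1)^2)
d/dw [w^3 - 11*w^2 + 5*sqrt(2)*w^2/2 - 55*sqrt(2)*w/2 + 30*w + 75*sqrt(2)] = 3*w^2 - 22*w + 5*sqrt(2)*w - 55*sqrt(2)/2 + 30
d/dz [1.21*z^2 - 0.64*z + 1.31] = 2.42*z - 0.64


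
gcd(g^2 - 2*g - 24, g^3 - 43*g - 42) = 1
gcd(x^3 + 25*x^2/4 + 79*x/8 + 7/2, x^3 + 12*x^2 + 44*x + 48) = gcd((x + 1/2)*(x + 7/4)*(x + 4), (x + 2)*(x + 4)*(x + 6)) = x + 4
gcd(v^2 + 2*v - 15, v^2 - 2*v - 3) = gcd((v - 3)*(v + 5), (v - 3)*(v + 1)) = v - 3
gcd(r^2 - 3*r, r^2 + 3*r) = r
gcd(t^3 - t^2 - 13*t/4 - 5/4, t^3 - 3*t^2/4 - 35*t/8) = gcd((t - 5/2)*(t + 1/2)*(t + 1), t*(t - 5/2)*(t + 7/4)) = t - 5/2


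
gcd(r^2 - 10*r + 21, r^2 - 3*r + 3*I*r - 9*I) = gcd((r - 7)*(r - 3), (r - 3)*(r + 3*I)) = r - 3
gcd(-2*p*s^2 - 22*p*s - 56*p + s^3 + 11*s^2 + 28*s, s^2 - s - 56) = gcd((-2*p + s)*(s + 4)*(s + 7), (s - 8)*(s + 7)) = s + 7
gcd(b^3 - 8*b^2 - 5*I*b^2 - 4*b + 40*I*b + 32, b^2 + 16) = b - 4*I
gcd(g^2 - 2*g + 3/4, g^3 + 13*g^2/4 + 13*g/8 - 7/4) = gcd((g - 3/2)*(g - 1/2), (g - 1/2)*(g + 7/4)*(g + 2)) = g - 1/2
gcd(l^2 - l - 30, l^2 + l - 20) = l + 5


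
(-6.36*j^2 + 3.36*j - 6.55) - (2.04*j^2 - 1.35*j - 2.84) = -8.4*j^2 + 4.71*j - 3.71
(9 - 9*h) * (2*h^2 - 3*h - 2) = -18*h^3 + 45*h^2 - 9*h - 18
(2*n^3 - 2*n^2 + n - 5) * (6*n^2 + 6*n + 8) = 12*n^5 + 10*n^3 - 40*n^2 - 22*n - 40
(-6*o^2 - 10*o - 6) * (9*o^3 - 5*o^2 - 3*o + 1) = -54*o^5 - 60*o^4 + 14*o^3 + 54*o^2 + 8*o - 6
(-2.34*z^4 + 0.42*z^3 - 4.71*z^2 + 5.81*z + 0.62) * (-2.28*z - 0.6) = 5.3352*z^5 + 0.4464*z^4 + 10.4868*z^3 - 10.4208*z^2 - 4.8996*z - 0.372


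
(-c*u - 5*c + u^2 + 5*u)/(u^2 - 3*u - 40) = (-c + u)/(u - 8)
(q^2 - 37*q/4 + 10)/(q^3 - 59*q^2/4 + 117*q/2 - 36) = (4*q - 5)/(4*q^2 - 27*q + 18)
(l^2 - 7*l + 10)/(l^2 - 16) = (l^2 - 7*l + 10)/(l^2 - 16)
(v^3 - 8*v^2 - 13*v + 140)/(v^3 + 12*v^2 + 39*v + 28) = (v^2 - 12*v + 35)/(v^2 + 8*v + 7)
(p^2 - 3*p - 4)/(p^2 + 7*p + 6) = (p - 4)/(p + 6)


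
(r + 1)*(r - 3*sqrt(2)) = r^2 - 3*sqrt(2)*r + r - 3*sqrt(2)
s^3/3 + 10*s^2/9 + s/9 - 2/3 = (s/3 + 1/3)*(s - 2/3)*(s + 3)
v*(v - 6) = v^2 - 6*v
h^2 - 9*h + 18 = (h - 6)*(h - 3)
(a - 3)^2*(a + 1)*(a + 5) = a^4 - 22*a^2 + 24*a + 45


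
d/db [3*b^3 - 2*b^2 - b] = 9*b^2 - 4*b - 1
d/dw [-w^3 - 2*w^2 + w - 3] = -3*w^2 - 4*w + 1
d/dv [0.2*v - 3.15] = 0.200000000000000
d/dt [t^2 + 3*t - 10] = 2*t + 3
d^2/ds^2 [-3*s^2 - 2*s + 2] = -6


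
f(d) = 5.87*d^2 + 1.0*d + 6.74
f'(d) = 11.74*d + 1.0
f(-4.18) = 105.12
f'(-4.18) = -48.07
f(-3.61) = 79.63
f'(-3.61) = -41.38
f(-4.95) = 145.62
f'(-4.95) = -57.11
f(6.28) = 244.52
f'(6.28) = 74.73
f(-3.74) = 85.11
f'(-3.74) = -42.91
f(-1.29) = 15.22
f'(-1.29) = -14.14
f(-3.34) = 68.88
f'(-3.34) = -38.21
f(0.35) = 7.81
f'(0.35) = 5.11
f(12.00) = 864.02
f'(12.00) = 141.88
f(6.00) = 224.06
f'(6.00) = 71.44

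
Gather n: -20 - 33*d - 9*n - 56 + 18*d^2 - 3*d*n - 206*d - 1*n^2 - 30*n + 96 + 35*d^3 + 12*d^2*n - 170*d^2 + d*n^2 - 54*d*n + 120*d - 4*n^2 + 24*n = 35*d^3 - 152*d^2 - 119*d + n^2*(d - 5) + n*(12*d^2 - 57*d - 15) + 20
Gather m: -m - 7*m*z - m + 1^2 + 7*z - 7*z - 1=m*(-7*z - 2)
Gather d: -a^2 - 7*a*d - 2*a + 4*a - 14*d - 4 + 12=-a^2 + 2*a + d*(-7*a - 14) + 8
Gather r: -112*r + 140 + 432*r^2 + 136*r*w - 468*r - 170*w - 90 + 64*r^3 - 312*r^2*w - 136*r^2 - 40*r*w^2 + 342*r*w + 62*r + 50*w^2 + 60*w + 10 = 64*r^3 + r^2*(296 - 312*w) + r*(-40*w^2 + 478*w - 518) + 50*w^2 - 110*w + 60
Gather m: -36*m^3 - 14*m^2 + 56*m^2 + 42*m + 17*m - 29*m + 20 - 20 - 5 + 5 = -36*m^3 + 42*m^2 + 30*m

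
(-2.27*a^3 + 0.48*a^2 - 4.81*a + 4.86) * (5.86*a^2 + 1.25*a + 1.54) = -13.3022*a^5 - 0.0246999999999997*a^4 - 31.0824*a^3 + 23.2063*a^2 - 1.3324*a + 7.4844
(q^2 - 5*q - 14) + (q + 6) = q^2 - 4*q - 8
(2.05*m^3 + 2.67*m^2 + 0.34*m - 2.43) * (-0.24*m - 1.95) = -0.492*m^4 - 4.6383*m^3 - 5.2881*m^2 - 0.0798*m + 4.7385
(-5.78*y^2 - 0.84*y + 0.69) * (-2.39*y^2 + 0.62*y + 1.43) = 13.8142*y^4 - 1.576*y^3 - 10.4353*y^2 - 0.7734*y + 0.9867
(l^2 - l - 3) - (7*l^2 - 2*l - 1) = -6*l^2 + l - 2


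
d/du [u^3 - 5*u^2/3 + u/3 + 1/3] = 3*u^2 - 10*u/3 + 1/3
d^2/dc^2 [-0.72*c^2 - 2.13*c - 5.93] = -1.44000000000000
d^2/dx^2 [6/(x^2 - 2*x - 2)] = 12*(x^2 - 2*x - 4*(x - 1)^2 - 2)/(-x^2 + 2*x + 2)^3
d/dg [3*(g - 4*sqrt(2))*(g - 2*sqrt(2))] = 6*g - 18*sqrt(2)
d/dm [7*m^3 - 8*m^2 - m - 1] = 21*m^2 - 16*m - 1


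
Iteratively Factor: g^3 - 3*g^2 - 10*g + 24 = (g - 2)*(g^2 - g - 12) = (g - 2)*(g + 3)*(g - 4)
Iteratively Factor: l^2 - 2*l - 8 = (l + 2)*(l - 4)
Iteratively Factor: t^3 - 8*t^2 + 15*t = (t - 3)*(t^2 - 5*t) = t*(t - 3)*(t - 5)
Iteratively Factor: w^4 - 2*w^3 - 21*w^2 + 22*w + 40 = (w + 4)*(w^3 - 6*w^2 + 3*w + 10) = (w + 1)*(w + 4)*(w^2 - 7*w + 10) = (w - 5)*(w + 1)*(w + 4)*(w - 2)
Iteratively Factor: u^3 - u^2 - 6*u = (u + 2)*(u^2 - 3*u) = (u - 3)*(u + 2)*(u)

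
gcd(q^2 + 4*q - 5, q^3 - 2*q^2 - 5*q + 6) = q - 1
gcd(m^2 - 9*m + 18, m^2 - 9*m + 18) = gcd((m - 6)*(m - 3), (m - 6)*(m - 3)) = m^2 - 9*m + 18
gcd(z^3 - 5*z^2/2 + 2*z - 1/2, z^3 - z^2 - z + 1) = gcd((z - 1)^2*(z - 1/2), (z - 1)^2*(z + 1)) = z^2 - 2*z + 1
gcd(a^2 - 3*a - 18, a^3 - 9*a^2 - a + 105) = a + 3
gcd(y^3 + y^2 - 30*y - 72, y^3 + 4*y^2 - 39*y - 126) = y^2 - 3*y - 18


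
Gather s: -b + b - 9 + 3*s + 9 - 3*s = 0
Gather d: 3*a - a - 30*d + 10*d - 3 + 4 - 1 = 2*a - 20*d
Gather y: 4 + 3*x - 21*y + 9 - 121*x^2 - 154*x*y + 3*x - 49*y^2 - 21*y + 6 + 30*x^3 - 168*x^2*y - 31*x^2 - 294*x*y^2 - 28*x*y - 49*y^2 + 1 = 30*x^3 - 152*x^2 + 6*x + y^2*(-294*x - 98) + y*(-168*x^2 - 182*x - 42) + 20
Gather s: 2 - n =2 - n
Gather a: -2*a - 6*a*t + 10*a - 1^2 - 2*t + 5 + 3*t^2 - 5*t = a*(8 - 6*t) + 3*t^2 - 7*t + 4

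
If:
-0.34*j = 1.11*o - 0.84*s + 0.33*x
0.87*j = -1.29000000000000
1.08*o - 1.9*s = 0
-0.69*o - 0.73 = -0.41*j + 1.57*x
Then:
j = -1.48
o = 1.61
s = 0.92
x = -1.56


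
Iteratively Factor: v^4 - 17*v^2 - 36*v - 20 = (v - 5)*(v^3 + 5*v^2 + 8*v + 4) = (v - 5)*(v + 2)*(v^2 + 3*v + 2) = (v - 5)*(v + 1)*(v + 2)*(v + 2)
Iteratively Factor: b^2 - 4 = (b - 2)*(b + 2)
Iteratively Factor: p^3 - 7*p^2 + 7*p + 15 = (p - 5)*(p^2 - 2*p - 3) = (p - 5)*(p - 3)*(p + 1)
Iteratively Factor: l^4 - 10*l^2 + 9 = (l + 3)*(l^3 - 3*l^2 - l + 3) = (l - 1)*(l + 3)*(l^2 - 2*l - 3) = (l - 3)*(l - 1)*(l + 3)*(l + 1)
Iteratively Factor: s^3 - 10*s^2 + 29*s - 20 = (s - 4)*(s^2 - 6*s + 5) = (s - 4)*(s - 1)*(s - 5)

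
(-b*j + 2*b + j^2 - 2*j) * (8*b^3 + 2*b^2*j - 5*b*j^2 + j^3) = -8*b^4*j + 16*b^4 + 6*b^3*j^2 - 12*b^3*j + 7*b^2*j^3 - 14*b^2*j^2 - 6*b*j^4 + 12*b*j^3 + j^5 - 2*j^4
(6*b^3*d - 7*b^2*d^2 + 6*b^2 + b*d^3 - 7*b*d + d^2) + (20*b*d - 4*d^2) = 6*b^3*d - 7*b^2*d^2 + 6*b^2 + b*d^3 + 13*b*d - 3*d^2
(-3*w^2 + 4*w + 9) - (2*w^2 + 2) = -5*w^2 + 4*w + 7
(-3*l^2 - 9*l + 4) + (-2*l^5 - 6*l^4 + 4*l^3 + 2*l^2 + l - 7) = -2*l^5 - 6*l^4 + 4*l^3 - l^2 - 8*l - 3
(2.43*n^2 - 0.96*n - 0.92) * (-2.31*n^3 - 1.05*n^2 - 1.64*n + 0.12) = -5.6133*n^5 - 0.3339*n^4 - 0.852*n^3 + 2.832*n^2 + 1.3936*n - 0.1104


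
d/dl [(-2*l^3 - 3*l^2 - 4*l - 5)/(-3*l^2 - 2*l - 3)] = 2*(3*l^4 + 4*l^3 + 6*l^2 - 6*l + 1)/(9*l^4 + 12*l^3 + 22*l^2 + 12*l + 9)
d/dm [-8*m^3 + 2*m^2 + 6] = 4*m*(1 - 6*m)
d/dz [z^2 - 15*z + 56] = 2*z - 15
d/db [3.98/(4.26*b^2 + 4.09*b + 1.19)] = (-33.9096*b - 16.2782)/(4.26*b^2 + 4.09*b + 1.19)^2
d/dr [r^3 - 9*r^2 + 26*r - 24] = 3*r^2 - 18*r + 26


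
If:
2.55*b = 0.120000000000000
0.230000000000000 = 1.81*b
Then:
No Solution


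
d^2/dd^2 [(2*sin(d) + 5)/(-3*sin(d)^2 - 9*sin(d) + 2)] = (18*sin(d)^5 + 126*sin(d)^4 + 441*sin(d)^3 + 291*sin(d)^2 - 784*sin(d) - 942)/(3*sin(d)^2 + 9*sin(d) - 2)^3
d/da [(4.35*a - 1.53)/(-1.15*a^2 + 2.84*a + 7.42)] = (5.0025*a^2 - 3.519*a + 36.6222)/(1.3225*a^4 - 6.532*a^3 - 9.0004*a^2 + 42.1456*a + 55.0564)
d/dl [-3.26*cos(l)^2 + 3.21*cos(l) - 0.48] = (6.52*cos(l) - 3.21)*sin(l)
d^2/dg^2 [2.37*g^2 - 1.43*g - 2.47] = 4.74000000000000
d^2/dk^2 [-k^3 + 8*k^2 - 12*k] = 16 - 6*k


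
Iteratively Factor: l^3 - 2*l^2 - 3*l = (l + 1)*(l^2 - 3*l) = l*(l + 1)*(l - 3)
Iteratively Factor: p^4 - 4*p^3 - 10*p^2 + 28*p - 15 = (p - 5)*(p^3 + p^2 - 5*p + 3) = (p - 5)*(p + 3)*(p^2 - 2*p + 1) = (p - 5)*(p - 1)*(p + 3)*(p - 1)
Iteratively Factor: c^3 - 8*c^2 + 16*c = (c)*(c^2 - 8*c + 16) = c*(c - 4)*(c - 4)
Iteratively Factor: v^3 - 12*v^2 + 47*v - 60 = (v - 4)*(v^2 - 8*v + 15) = (v - 5)*(v - 4)*(v - 3)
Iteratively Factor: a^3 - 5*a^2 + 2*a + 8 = (a - 2)*(a^2 - 3*a - 4) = (a - 2)*(a + 1)*(a - 4)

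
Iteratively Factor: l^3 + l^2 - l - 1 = (l - 1)*(l^2 + 2*l + 1) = (l - 1)*(l + 1)*(l + 1)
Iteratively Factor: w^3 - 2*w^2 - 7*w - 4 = (w - 4)*(w^2 + 2*w + 1) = (w - 4)*(w + 1)*(w + 1)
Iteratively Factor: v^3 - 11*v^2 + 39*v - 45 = (v - 5)*(v^2 - 6*v + 9) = (v - 5)*(v - 3)*(v - 3)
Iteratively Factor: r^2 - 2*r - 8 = (r + 2)*(r - 4)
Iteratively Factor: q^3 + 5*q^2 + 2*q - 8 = (q - 1)*(q^2 + 6*q + 8) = (q - 1)*(q + 4)*(q + 2)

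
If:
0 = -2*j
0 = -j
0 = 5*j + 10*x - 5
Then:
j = 0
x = 1/2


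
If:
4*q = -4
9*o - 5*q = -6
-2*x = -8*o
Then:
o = -11/9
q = -1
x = -44/9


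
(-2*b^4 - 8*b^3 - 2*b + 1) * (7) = -14*b^4 - 56*b^3 - 14*b + 7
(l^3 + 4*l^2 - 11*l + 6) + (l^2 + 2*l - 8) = l^3 + 5*l^2 - 9*l - 2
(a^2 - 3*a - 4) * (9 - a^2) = -a^4 + 3*a^3 + 13*a^2 - 27*a - 36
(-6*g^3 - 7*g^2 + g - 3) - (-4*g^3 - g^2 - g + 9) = -2*g^3 - 6*g^2 + 2*g - 12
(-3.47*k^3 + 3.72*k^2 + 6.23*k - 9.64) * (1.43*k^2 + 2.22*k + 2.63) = -4.9621*k^5 - 2.3838*k^4 + 8.0412*k^3 + 9.829*k^2 - 5.0159*k - 25.3532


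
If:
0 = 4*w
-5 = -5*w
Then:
No Solution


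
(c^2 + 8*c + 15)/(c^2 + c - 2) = (c^2 + 8*c + 15)/(c^2 + c - 2)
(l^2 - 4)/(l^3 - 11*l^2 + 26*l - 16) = (l + 2)/(l^2 - 9*l + 8)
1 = 1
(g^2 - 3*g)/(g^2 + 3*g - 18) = g/(g + 6)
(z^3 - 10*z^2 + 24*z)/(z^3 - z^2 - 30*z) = (z - 4)/(z + 5)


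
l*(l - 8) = l^2 - 8*l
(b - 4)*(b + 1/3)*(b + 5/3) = b^3 - 2*b^2 - 67*b/9 - 20/9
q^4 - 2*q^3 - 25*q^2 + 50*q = q*(q - 5)*(q - 2)*(q + 5)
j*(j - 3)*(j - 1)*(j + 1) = j^4 - 3*j^3 - j^2 + 3*j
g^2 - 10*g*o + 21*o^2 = (g - 7*o)*(g - 3*o)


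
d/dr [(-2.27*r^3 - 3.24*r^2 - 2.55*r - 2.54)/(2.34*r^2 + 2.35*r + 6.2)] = (-5.3118*r^4 - 10.669*r^3 - 43.869*r^2 - 28.2888*r - 9.841)/(5.4756*r^4 + 10.998*r^3 + 34.5385*r^2 + 29.14*r + 38.44)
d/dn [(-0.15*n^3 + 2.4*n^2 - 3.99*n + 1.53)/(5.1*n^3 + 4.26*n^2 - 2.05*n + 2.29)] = (4.44089209850063e-16*n^5 - 12.879*n^4 + 41.313*n^3 - 12.3621*n^2 - 2.0436*n - 6.0006)/(26.01*n^6 + 43.452*n^5 - 2.7624*n^4 + 5.892*n^3 + 23.7133*n^2 - 9.389*n + 5.2441)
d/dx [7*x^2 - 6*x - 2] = 14*x - 6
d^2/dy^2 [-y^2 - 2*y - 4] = -2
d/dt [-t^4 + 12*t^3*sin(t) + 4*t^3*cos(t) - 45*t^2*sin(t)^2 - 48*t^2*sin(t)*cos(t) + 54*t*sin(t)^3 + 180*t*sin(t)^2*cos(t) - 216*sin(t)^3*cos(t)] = -4*t^3*sin(t) + 12*t^3*cos(t) - 4*t^3 + 96*t^2*sin(t)^2 - 90*t^2*sin(t)*cos(t) + 36*t^2*sin(t) + 12*t^2*cos(t) - 48*t^2 - 540*t*sin(t)^3 + 162*t*sin(t)^2*cos(t) - 90*t*sin(t)^2 - 96*t*sin(t)*cos(t) + 360*t*sin(t) + 864*sin(t)^4 + 54*sin(t)^3 + 180*sin(t)^2*cos(t) - 648*sin(t)^2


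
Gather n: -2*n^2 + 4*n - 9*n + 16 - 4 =-2*n^2 - 5*n + 12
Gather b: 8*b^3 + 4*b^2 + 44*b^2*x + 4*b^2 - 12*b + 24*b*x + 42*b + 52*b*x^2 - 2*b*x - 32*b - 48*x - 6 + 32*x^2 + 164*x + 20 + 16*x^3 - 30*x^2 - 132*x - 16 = 8*b^3 + b^2*(44*x + 8) + b*(52*x^2 + 22*x - 2) + 16*x^3 + 2*x^2 - 16*x - 2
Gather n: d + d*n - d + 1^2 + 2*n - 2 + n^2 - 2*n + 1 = d*n + n^2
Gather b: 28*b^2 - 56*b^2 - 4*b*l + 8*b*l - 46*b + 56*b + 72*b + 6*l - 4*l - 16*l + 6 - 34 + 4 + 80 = -28*b^2 + b*(4*l + 82) - 14*l + 56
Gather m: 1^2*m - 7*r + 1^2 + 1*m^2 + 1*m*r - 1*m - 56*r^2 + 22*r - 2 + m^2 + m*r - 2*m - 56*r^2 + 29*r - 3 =2*m^2 + m*(2*r - 2) - 112*r^2 + 44*r - 4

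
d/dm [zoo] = 0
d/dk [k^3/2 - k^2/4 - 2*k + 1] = 3*k^2/2 - k/2 - 2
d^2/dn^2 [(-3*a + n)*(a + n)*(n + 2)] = -4*a + 6*n + 4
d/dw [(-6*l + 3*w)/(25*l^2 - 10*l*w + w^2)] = 3*(-l - w)/(-125*l^3 + 75*l^2*w - 15*l*w^2 + w^3)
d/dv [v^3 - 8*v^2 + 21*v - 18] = 3*v^2 - 16*v + 21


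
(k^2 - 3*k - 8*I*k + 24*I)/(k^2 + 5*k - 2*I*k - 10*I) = (k^2 - k*(3 + 8*I) + 24*I)/(k^2 + k*(5 - 2*I) - 10*I)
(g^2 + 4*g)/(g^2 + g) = (g + 4)/(g + 1)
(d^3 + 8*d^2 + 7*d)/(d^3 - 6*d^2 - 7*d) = (d + 7)/(d - 7)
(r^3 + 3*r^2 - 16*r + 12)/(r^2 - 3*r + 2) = r + 6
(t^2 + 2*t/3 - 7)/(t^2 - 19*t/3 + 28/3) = (t + 3)/(t - 4)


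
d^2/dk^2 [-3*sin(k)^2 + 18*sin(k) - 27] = -18*sin(k) - 6*cos(2*k)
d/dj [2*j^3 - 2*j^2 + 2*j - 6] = 6*j^2 - 4*j + 2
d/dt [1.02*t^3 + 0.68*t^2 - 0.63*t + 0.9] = 3.06*t^2 + 1.36*t - 0.63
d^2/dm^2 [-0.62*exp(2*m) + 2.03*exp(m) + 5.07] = (2.03 - 2.48*exp(m))*exp(m)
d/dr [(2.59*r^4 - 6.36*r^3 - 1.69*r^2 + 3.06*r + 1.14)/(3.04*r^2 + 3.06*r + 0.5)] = (15.7472*r^5 + 4.4418*r^4 - 33.7432*r^3 - 24.0138*r^2 - 8.6212*r - 1.9584)/(9.2416*r^4 + 18.6048*r^3 + 12.4036*r^2 + 3.06*r + 0.25)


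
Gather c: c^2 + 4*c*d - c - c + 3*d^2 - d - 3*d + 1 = c^2 + c*(4*d - 2) + 3*d^2 - 4*d + 1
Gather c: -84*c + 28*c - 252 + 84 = -56*c - 168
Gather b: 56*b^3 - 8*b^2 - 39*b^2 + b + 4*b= 56*b^3 - 47*b^2 + 5*b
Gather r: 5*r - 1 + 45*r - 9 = 50*r - 10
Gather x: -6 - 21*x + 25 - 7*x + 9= 28 - 28*x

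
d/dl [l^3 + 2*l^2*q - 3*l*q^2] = 3*l^2 + 4*l*q - 3*q^2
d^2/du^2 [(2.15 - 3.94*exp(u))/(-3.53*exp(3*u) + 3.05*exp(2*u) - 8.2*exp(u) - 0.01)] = (196.383784*exp(6*u) - 368.378445*exp(5*u) - 164.909385*exp(4*u) - 107.737966*exp(3*u) + 162.718575*exp(2*u) - 145.15138*exp(u) + 0.176694)*exp(u)/(43.986977*exp(9*u) - 114.017235*exp(8*u) + 405.051615*exp(7*u) - 557.710598*exp(6*u) + 940.26711*exp(5*u) - 613.230165*exp(4*u) + 549.868459*exp(3*u) + 2.016285*exp(2*u) + 0.00246*exp(u) + 1.0e-6)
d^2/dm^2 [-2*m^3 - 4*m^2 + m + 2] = -12*m - 8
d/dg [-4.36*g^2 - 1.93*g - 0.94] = -8.72*g - 1.93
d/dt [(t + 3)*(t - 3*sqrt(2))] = 2*t - 3*sqrt(2) + 3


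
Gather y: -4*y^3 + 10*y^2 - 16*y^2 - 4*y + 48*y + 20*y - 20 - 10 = -4*y^3 - 6*y^2 + 64*y - 30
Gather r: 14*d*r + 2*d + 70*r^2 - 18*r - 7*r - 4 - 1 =2*d + 70*r^2 + r*(14*d - 25) - 5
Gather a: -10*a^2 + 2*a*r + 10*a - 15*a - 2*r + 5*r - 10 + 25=-10*a^2 + a*(2*r - 5) + 3*r + 15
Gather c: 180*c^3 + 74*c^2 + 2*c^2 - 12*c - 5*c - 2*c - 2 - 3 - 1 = 180*c^3 + 76*c^2 - 19*c - 6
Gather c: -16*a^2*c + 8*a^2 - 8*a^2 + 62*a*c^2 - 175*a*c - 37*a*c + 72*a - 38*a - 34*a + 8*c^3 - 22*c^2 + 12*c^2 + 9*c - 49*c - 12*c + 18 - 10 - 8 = 8*c^3 + c^2*(62*a - 10) + c*(-16*a^2 - 212*a - 52)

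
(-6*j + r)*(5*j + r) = -30*j^2 - j*r + r^2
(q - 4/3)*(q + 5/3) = q^2 + q/3 - 20/9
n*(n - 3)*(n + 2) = n^3 - n^2 - 6*n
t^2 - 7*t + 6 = (t - 6)*(t - 1)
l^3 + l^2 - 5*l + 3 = (l - 1)^2*(l + 3)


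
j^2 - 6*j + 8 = (j - 4)*(j - 2)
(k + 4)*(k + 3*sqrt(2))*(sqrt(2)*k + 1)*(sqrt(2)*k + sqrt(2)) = 2*k^4 + 7*sqrt(2)*k^3 + 10*k^3 + 14*k^2 + 35*sqrt(2)*k^2 + 30*k + 28*sqrt(2)*k + 24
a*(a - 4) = a^2 - 4*a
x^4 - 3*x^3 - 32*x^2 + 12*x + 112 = (x - 7)*(x - 2)*(x + 2)*(x + 4)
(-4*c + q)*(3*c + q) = -12*c^2 - c*q + q^2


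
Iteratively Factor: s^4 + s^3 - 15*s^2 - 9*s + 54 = (s + 3)*(s^3 - 2*s^2 - 9*s + 18) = (s - 2)*(s + 3)*(s^2 - 9) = (s - 3)*(s - 2)*(s + 3)*(s + 3)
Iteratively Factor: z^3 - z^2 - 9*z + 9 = (z - 1)*(z^2 - 9) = (z - 1)*(z + 3)*(z - 3)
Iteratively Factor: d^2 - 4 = (d + 2)*(d - 2)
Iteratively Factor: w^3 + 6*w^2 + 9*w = (w + 3)*(w^2 + 3*w) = (w + 3)^2*(w)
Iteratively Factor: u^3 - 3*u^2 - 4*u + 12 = (u - 3)*(u^2 - 4) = (u - 3)*(u - 2)*(u + 2)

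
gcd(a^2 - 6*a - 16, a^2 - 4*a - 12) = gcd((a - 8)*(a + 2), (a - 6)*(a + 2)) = a + 2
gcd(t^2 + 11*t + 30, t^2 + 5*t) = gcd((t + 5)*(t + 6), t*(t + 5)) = t + 5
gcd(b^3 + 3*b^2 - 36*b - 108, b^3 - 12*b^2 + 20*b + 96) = b - 6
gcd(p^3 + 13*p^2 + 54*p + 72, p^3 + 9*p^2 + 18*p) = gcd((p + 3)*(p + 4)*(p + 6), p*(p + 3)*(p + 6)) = p^2 + 9*p + 18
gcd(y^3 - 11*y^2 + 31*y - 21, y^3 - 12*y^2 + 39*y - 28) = y^2 - 8*y + 7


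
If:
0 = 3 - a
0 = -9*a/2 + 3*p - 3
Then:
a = 3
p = 11/2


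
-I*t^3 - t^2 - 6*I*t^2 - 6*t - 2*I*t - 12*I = (t + 6)*(t - 2*I)*(-I*t + 1)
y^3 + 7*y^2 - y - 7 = (y - 1)*(y + 1)*(y + 7)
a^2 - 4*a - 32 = (a - 8)*(a + 4)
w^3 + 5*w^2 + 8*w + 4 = (w + 1)*(w + 2)^2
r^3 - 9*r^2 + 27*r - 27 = (r - 3)^3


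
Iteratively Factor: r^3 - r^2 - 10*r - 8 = (r + 2)*(r^2 - 3*r - 4) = (r - 4)*(r + 2)*(r + 1)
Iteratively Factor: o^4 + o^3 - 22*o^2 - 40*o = (o - 5)*(o^3 + 6*o^2 + 8*o) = (o - 5)*(o + 2)*(o^2 + 4*o) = (o - 5)*(o + 2)*(o + 4)*(o)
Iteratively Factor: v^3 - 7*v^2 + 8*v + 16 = (v - 4)*(v^2 - 3*v - 4) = (v - 4)^2*(v + 1)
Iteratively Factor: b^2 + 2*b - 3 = (b - 1)*(b + 3)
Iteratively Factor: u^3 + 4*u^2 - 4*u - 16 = (u + 4)*(u^2 - 4) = (u + 2)*(u + 4)*(u - 2)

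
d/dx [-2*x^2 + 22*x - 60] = 22 - 4*x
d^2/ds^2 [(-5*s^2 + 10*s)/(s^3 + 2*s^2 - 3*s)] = 10*(-s^3 + 6*s^2 + 3*s + 8)/(s^6 + 6*s^5 + 3*s^4 - 28*s^3 - 9*s^2 + 54*s - 27)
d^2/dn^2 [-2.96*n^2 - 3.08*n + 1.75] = -5.92000000000000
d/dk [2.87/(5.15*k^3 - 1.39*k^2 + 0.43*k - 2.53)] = (-44.3415*k^2 + 7.9786*k - 1.2341)/(5.15*k^3 - 1.39*k^2 + 0.43*k - 2.53)^2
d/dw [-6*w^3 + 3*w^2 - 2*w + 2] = -18*w^2 + 6*w - 2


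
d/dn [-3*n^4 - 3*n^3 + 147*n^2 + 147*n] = -12*n^3 - 9*n^2 + 294*n + 147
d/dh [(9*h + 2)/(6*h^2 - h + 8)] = (54*h^2 - 9*h - (9*h + 2)*(12*h - 1) + 72)/(6*h^2 - h + 8)^2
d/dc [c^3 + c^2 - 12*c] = 3*c^2 + 2*c - 12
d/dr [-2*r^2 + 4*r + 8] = 4 - 4*r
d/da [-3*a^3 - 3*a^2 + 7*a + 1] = -9*a^2 - 6*a + 7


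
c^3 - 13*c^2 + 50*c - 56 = (c - 7)*(c - 4)*(c - 2)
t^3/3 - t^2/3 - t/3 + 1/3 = (t/3 + 1/3)*(t - 1)^2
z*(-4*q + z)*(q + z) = -4*q^2*z - 3*q*z^2 + z^3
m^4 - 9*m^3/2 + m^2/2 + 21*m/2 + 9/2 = (m - 3)^2*(m + 1/2)*(m + 1)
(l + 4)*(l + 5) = l^2 + 9*l + 20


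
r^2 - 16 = (r - 4)*(r + 4)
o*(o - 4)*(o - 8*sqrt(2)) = o^3 - 8*sqrt(2)*o^2 - 4*o^2 + 32*sqrt(2)*o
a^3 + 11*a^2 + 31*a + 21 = (a + 1)*(a + 3)*(a + 7)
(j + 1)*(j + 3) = j^2 + 4*j + 3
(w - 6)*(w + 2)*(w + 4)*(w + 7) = w^4 + 7*w^3 - 28*w^2 - 244*w - 336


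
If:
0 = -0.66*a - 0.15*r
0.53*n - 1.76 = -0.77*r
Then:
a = -0.227272727272727*r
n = 3.32075471698113 - 1.45283018867925*r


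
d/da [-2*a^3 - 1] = -6*a^2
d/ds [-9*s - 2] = -9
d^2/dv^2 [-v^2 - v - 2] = -2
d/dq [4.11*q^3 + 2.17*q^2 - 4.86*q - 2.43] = 12.33*q^2 + 4.34*q - 4.86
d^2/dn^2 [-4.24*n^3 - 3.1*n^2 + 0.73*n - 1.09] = -25.44*n - 6.2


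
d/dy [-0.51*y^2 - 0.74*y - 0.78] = -1.02*y - 0.74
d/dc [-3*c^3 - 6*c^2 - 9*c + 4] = -9*c^2 - 12*c - 9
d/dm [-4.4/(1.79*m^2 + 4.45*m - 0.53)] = (15.752*m + 19.58)/(1.79*m^2 + 4.45*m - 0.53)^2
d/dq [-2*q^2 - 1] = -4*q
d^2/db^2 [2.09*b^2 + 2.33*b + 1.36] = 4.18000000000000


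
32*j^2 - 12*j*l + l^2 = (-8*j + l)*(-4*j + l)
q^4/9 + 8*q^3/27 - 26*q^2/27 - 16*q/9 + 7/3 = (q/3 + 1)^2*(q - 7/3)*(q - 1)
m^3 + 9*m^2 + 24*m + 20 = (m + 2)^2*(m + 5)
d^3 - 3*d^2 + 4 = (d - 2)^2*(d + 1)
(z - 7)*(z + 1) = z^2 - 6*z - 7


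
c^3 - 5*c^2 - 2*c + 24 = (c - 4)*(c - 3)*(c + 2)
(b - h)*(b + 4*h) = b^2 + 3*b*h - 4*h^2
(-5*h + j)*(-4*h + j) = 20*h^2 - 9*h*j + j^2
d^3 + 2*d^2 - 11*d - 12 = (d - 3)*(d + 1)*(d + 4)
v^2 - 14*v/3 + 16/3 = (v - 8/3)*(v - 2)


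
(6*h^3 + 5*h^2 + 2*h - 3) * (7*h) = 42*h^4 + 35*h^3 + 14*h^2 - 21*h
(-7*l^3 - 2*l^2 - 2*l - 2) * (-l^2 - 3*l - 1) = 7*l^5 + 23*l^4 + 15*l^3 + 10*l^2 + 8*l + 2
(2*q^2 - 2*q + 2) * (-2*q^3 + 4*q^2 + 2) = -4*q^5 + 12*q^4 - 12*q^3 + 12*q^2 - 4*q + 4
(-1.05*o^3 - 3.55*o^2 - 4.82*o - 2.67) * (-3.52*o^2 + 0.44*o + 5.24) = 3.696*o^5 + 12.034*o^4 + 9.9024*o^3 - 11.3244*o^2 - 26.4316*o - 13.9908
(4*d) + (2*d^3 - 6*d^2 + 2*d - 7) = 2*d^3 - 6*d^2 + 6*d - 7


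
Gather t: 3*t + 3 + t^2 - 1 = t^2 + 3*t + 2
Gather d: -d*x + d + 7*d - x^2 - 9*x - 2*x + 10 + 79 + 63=d*(8 - x) - x^2 - 11*x + 152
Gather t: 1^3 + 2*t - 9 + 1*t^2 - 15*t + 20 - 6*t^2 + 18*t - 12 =-5*t^2 + 5*t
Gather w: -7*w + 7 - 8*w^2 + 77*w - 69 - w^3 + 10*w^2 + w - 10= -w^3 + 2*w^2 + 71*w - 72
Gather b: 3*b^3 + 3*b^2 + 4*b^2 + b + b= 3*b^3 + 7*b^2 + 2*b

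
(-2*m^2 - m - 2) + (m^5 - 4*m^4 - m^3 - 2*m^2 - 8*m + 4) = m^5 - 4*m^4 - m^3 - 4*m^2 - 9*m + 2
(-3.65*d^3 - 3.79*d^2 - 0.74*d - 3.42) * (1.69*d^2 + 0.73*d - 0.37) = -6.1685*d^5 - 9.0696*d^4 - 2.6668*d^3 - 4.9177*d^2 - 2.2228*d + 1.2654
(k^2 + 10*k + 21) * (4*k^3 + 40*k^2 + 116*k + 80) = 4*k^5 + 80*k^4 + 600*k^3 + 2080*k^2 + 3236*k + 1680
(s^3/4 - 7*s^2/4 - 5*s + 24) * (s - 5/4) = s^4/4 - 33*s^3/16 - 45*s^2/16 + 121*s/4 - 30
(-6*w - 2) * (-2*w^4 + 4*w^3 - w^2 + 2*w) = 12*w^5 - 20*w^4 - 2*w^3 - 10*w^2 - 4*w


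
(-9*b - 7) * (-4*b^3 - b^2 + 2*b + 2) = 36*b^4 + 37*b^3 - 11*b^2 - 32*b - 14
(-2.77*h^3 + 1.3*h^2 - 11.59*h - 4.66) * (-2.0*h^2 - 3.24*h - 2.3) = 5.54*h^5 + 6.3748*h^4 + 25.339*h^3 + 43.8816*h^2 + 41.7554*h + 10.718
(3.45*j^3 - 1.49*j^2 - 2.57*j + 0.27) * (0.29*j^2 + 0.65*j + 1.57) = 1.0005*j^5 + 1.8104*j^4 + 3.7027*j^3 - 3.9315*j^2 - 3.8594*j + 0.4239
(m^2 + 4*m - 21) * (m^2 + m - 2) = m^4 + 5*m^3 - 19*m^2 - 29*m + 42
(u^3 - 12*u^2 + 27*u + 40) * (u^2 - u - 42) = u^5 - 13*u^4 - 3*u^3 + 517*u^2 - 1174*u - 1680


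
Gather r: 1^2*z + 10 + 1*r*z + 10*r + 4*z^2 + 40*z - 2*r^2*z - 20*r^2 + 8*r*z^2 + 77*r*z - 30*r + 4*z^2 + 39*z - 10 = r^2*(-2*z - 20) + r*(8*z^2 + 78*z - 20) + 8*z^2 + 80*z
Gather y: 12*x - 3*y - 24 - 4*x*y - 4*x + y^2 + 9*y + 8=8*x + y^2 + y*(6 - 4*x) - 16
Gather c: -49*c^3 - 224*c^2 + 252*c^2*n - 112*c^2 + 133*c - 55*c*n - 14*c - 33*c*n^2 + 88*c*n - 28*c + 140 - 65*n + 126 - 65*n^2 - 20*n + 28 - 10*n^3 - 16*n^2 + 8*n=-49*c^3 + c^2*(252*n - 336) + c*(-33*n^2 + 33*n + 91) - 10*n^3 - 81*n^2 - 77*n + 294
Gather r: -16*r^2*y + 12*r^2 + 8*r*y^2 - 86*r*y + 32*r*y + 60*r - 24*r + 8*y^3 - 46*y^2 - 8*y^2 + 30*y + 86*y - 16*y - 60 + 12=r^2*(12 - 16*y) + r*(8*y^2 - 54*y + 36) + 8*y^3 - 54*y^2 + 100*y - 48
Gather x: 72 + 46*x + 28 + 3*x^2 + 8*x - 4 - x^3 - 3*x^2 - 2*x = -x^3 + 52*x + 96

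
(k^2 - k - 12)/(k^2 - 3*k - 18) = (k - 4)/(k - 6)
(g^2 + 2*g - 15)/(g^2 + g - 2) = (g^2 + 2*g - 15)/(g^2 + g - 2)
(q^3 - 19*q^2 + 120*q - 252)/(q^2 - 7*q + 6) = (q^2 - 13*q + 42)/(q - 1)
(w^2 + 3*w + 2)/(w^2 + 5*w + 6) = (w + 1)/(w + 3)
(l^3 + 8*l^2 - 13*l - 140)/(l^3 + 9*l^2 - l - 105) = (l - 4)/(l - 3)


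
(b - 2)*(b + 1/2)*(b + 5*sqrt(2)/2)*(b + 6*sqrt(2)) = b^4 - 3*b^3/2 + 17*sqrt(2)*b^3/2 - 51*sqrt(2)*b^2/4 + 29*b^2 - 45*b - 17*sqrt(2)*b/2 - 30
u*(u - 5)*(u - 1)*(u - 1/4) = u^4 - 25*u^3/4 + 13*u^2/2 - 5*u/4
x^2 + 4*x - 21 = (x - 3)*(x + 7)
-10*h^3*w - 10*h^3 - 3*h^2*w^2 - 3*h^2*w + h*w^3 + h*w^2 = (-5*h + w)*(2*h + w)*(h*w + h)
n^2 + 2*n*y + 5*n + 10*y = (n + 5)*(n + 2*y)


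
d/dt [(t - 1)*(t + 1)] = 2*t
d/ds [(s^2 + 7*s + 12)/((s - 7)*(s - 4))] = 2*(-9*s^2 + 16*s + 164)/(s^4 - 22*s^3 + 177*s^2 - 616*s + 784)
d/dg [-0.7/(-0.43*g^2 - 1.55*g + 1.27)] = (-0.602*g - 1.085)/(0.43*g^2 + 1.55*g - 1.27)^2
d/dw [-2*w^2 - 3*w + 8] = -4*w - 3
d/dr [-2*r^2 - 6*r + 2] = -4*r - 6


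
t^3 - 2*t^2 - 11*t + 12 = (t - 4)*(t - 1)*(t + 3)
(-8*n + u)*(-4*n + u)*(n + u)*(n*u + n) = 32*n^4*u + 32*n^4 + 20*n^3*u^2 + 20*n^3*u - 11*n^2*u^3 - 11*n^2*u^2 + n*u^4 + n*u^3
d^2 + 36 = (d - 6*I)*(d + 6*I)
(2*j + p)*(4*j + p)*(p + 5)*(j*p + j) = 8*j^3*p^2 + 48*j^3*p + 40*j^3 + 6*j^2*p^3 + 36*j^2*p^2 + 30*j^2*p + j*p^4 + 6*j*p^3 + 5*j*p^2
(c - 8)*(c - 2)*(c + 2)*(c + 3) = c^4 - 5*c^3 - 28*c^2 + 20*c + 96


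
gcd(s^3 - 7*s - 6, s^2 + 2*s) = s + 2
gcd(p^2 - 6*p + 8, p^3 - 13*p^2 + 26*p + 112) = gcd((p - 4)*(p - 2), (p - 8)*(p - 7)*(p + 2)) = 1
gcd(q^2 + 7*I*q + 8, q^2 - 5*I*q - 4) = q - I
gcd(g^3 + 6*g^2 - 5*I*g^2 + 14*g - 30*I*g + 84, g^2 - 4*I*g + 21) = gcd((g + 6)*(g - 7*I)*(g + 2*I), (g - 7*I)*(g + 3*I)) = g - 7*I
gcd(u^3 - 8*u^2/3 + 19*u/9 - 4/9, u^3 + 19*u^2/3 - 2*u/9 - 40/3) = u - 4/3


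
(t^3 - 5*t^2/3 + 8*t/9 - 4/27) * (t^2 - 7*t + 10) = t^5 - 26*t^4/3 + 203*t^3/9 - 622*t^2/27 + 268*t/27 - 40/27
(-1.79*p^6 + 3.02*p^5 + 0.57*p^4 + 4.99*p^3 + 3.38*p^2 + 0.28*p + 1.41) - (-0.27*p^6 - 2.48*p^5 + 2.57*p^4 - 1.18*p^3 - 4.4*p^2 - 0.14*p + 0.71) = -1.52*p^6 + 5.5*p^5 - 2.0*p^4 + 6.17*p^3 + 7.78*p^2 + 0.42*p + 0.7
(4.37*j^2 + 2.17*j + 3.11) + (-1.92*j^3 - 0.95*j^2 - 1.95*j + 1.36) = -1.92*j^3 + 3.42*j^2 + 0.22*j + 4.47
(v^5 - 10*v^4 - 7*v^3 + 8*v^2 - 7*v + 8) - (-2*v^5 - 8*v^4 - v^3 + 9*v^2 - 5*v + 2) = 3*v^5 - 2*v^4 - 6*v^3 - v^2 - 2*v + 6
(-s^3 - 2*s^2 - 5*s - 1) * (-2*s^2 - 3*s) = 2*s^5 + 7*s^4 + 16*s^3 + 17*s^2 + 3*s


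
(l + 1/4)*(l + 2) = l^2 + 9*l/4 + 1/2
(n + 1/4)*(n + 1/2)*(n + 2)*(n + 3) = n^4 + 23*n^3/4 + 79*n^2/8 + 41*n/8 + 3/4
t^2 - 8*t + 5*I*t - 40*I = (t - 8)*(t + 5*I)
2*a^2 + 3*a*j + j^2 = (a + j)*(2*a + j)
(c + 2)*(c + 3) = c^2 + 5*c + 6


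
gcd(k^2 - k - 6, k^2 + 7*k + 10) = k + 2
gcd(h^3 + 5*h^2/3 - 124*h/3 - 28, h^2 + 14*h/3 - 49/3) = h + 7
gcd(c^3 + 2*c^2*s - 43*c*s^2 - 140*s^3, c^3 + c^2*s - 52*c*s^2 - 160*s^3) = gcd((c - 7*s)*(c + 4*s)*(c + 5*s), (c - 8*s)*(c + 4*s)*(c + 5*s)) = c^2 + 9*c*s + 20*s^2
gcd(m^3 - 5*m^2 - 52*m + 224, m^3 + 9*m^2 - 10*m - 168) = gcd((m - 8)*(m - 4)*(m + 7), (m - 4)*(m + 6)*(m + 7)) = m^2 + 3*m - 28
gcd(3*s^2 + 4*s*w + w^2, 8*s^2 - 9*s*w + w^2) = 1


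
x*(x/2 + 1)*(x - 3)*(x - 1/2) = x^4/2 - 3*x^3/4 - 11*x^2/4 + 3*x/2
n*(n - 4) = n^2 - 4*n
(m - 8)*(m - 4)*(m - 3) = m^3 - 15*m^2 + 68*m - 96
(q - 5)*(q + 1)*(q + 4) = q^3 - 21*q - 20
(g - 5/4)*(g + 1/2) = g^2 - 3*g/4 - 5/8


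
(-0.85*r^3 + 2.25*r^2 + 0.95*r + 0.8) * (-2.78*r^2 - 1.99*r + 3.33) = 2.363*r^5 - 4.5635*r^4 - 9.949*r^3 + 3.378*r^2 + 1.5715*r + 2.664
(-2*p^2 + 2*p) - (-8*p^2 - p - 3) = 6*p^2 + 3*p + 3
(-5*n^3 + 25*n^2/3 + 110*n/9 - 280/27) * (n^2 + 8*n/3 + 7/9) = -5*n^5 - 5*n^4 + 275*n^3/9 + 775*n^2/27 - 490*n/27 - 1960/243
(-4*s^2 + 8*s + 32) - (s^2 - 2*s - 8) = -5*s^2 + 10*s + 40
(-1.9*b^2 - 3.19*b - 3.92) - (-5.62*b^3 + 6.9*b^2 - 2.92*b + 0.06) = 5.62*b^3 - 8.8*b^2 - 0.27*b - 3.98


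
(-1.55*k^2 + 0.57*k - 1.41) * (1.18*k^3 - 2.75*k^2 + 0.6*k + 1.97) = -1.829*k^5 + 4.9351*k^4 - 4.1613*k^3 + 1.166*k^2 + 0.2769*k - 2.7777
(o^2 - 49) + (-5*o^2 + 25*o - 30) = -4*o^2 + 25*o - 79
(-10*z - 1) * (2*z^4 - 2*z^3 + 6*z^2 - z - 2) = -20*z^5 + 18*z^4 - 58*z^3 + 4*z^2 + 21*z + 2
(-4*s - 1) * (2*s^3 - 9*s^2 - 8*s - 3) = -8*s^4 + 34*s^3 + 41*s^2 + 20*s + 3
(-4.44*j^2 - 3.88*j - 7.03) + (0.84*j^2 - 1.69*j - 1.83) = -3.6*j^2 - 5.57*j - 8.86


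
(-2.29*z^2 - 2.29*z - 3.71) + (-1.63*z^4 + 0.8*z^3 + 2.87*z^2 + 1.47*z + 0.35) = -1.63*z^4 + 0.8*z^3 + 0.58*z^2 - 0.82*z - 3.36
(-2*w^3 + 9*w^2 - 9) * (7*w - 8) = -14*w^4 + 79*w^3 - 72*w^2 - 63*w + 72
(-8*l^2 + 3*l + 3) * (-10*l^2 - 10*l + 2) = 80*l^4 + 50*l^3 - 76*l^2 - 24*l + 6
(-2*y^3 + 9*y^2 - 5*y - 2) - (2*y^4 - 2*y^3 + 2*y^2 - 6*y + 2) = -2*y^4 + 7*y^2 + y - 4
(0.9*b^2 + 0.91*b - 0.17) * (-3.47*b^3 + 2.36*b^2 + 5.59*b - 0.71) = -3.123*b^5 - 1.0337*b^4 + 7.7685*b^3 + 4.0467*b^2 - 1.5964*b + 0.1207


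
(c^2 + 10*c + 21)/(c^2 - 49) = (c + 3)/(c - 7)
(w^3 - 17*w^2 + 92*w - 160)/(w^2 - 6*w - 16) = (w^2 - 9*w + 20)/(w + 2)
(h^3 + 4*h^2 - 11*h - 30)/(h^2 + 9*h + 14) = (h^2 + 2*h - 15)/(h + 7)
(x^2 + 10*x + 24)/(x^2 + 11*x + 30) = (x + 4)/(x + 5)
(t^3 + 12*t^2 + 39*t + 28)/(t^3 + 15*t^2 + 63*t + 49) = (t + 4)/(t + 7)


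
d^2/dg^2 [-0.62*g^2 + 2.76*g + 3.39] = -1.24000000000000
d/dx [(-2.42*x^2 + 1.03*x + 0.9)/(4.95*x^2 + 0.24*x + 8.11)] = (-5.6793*x^2 - 48.1624*x + 8.1373)/(24.5025*x^4 + 2.376*x^3 + 80.3466*x^2 + 3.8928*x + 65.7721)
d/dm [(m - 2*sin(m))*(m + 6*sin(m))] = 4*m*cos(m) + 2*m + 4*sin(m) - 12*sin(2*m)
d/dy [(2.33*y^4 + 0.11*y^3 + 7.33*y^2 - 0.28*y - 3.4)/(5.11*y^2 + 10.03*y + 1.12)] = (23.8126*y^5 + 70.6718*y^4 + 12.645*y^3 + 75.3203*y^2 + 51.1672*y + 33.7884)/(26.1121*y^4 + 102.5066*y^3 + 112.0473*y^2 + 22.4672*y + 1.2544)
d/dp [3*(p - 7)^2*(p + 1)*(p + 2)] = 12*p^3 - 99*p^2 + 54*p + 357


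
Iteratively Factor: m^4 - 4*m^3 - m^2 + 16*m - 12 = (m - 2)*(m^3 - 2*m^2 - 5*m + 6) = (m - 2)*(m + 2)*(m^2 - 4*m + 3) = (m - 2)*(m - 1)*(m + 2)*(m - 3)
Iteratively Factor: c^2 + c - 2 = (c + 2)*(c - 1)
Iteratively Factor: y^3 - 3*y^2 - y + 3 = (y - 3)*(y^2 - 1) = (y - 3)*(y - 1)*(y + 1)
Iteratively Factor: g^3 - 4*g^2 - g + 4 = (g + 1)*(g^2 - 5*g + 4) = (g - 4)*(g + 1)*(g - 1)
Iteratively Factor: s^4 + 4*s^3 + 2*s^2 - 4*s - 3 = (s + 1)*(s^3 + 3*s^2 - s - 3) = (s + 1)^2*(s^2 + 2*s - 3) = (s - 1)*(s + 1)^2*(s + 3)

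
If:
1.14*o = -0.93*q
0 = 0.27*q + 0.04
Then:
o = 0.12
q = -0.15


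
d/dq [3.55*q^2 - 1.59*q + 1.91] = 7.1*q - 1.59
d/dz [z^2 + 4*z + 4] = 2*z + 4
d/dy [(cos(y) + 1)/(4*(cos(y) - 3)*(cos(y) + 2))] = (cos(y)^2 + 2*cos(y) + 5)*sin(y)/(4*(cos(y) - 3)^2*(cos(y) + 2)^2)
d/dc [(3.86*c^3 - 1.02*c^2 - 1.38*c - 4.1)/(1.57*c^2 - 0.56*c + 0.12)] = (6.0602*c^4 - 4.3232*c^3 + 4.1274*c^2 + 12.6292*c - 2.4616)/(2.4649*c^4 - 1.7584*c^3 + 0.6904*c^2 - 0.1344*c + 0.0144)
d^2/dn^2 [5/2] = 0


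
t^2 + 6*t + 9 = (t + 3)^2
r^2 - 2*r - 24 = (r - 6)*(r + 4)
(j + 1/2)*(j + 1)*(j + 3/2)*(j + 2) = j^4 + 5*j^3 + 35*j^2/4 + 25*j/4 + 3/2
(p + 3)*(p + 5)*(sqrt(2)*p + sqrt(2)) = sqrt(2)*p^3 + 9*sqrt(2)*p^2 + 23*sqrt(2)*p + 15*sqrt(2)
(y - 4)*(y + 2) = y^2 - 2*y - 8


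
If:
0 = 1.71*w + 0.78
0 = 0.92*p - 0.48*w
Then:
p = -0.24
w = -0.46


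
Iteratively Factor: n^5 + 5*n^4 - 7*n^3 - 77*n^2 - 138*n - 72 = (n + 3)*(n^4 + 2*n^3 - 13*n^2 - 38*n - 24) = (n - 4)*(n + 3)*(n^3 + 6*n^2 + 11*n + 6) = (n - 4)*(n + 3)^2*(n^2 + 3*n + 2) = (n - 4)*(n + 2)*(n + 3)^2*(n + 1)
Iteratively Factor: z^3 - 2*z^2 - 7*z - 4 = (z + 1)*(z^2 - 3*z - 4) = (z + 1)^2*(z - 4)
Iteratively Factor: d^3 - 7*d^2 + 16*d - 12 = (d - 3)*(d^2 - 4*d + 4) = (d - 3)*(d - 2)*(d - 2)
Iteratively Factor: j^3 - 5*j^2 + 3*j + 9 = (j - 3)*(j^2 - 2*j - 3) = (j - 3)*(j + 1)*(j - 3)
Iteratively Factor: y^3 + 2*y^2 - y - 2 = (y + 1)*(y^2 + y - 2) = (y + 1)*(y + 2)*(y - 1)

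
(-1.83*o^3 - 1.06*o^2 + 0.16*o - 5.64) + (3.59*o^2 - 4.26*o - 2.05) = -1.83*o^3 + 2.53*o^2 - 4.1*o - 7.69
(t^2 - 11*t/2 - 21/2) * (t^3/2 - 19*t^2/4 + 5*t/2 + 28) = t^5/2 - 15*t^4/2 + 187*t^3/8 + 513*t^2/8 - 721*t/4 - 294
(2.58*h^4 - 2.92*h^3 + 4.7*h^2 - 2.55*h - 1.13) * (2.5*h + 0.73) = 6.45*h^5 - 5.4166*h^4 + 9.6184*h^3 - 2.944*h^2 - 4.6865*h - 0.8249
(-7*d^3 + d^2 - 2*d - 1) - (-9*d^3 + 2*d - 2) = 2*d^3 + d^2 - 4*d + 1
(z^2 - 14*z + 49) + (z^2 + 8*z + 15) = 2*z^2 - 6*z + 64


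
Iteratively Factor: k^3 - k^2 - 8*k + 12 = (k + 3)*(k^2 - 4*k + 4) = (k - 2)*(k + 3)*(k - 2)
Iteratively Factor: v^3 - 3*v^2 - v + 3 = (v - 1)*(v^2 - 2*v - 3) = (v - 1)*(v + 1)*(v - 3)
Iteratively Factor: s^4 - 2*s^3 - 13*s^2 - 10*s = (s + 1)*(s^3 - 3*s^2 - 10*s) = (s - 5)*(s + 1)*(s^2 + 2*s) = (s - 5)*(s + 1)*(s + 2)*(s)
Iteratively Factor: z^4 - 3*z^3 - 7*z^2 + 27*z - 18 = (z - 3)*(z^3 - 7*z + 6) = (z - 3)*(z + 3)*(z^2 - 3*z + 2) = (z - 3)*(z - 2)*(z + 3)*(z - 1)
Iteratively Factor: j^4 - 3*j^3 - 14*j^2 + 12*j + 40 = (j - 2)*(j^3 - j^2 - 16*j - 20) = (j - 2)*(j + 2)*(j^2 - 3*j - 10) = (j - 2)*(j + 2)^2*(j - 5)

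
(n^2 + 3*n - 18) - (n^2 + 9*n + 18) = -6*n - 36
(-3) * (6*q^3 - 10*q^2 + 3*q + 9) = -18*q^3 + 30*q^2 - 9*q - 27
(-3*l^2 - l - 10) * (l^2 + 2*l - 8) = -3*l^4 - 7*l^3 + 12*l^2 - 12*l + 80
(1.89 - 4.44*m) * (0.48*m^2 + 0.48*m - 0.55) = -2.1312*m^3 - 1.224*m^2 + 3.3492*m - 1.0395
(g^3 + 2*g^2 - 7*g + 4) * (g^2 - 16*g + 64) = g^5 - 14*g^4 + 25*g^3 + 244*g^2 - 512*g + 256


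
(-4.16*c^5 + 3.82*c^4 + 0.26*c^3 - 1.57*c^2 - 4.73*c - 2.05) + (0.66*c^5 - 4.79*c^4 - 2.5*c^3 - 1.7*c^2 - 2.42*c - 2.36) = -3.5*c^5 - 0.97*c^4 - 2.24*c^3 - 3.27*c^2 - 7.15*c - 4.41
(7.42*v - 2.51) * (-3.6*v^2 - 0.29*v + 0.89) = -26.712*v^3 + 6.8842*v^2 + 7.3317*v - 2.2339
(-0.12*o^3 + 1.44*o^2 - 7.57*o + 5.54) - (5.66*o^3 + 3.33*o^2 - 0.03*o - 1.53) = -5.78*o^3 - 1.89*o^2 - 7.54*o + 7.07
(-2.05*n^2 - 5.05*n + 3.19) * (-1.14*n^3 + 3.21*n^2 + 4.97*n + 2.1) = 2.337*n^5 - 0.8235*n^4 - 30.0356*n^3 - 19.1636*n^2 + 5.2493*n + 6.699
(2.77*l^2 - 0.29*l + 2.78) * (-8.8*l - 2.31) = -24.376*l^3 - 3.8467*l^2 - 23.7941*l - 6.4218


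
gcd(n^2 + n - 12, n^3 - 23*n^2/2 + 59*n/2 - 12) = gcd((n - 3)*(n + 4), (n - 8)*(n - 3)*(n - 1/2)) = n - 3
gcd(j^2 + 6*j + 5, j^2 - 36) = 1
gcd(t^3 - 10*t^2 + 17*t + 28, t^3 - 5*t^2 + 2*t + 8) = t^2 - 3*t - 4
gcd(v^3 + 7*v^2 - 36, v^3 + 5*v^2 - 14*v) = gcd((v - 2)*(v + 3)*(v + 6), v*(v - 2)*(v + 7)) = v - 2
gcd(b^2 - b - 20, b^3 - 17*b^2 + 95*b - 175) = b - 5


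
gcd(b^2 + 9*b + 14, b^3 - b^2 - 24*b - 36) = b + 2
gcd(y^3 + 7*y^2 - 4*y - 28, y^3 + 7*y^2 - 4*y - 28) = y^3 + 7*y^2 - 4*y - 28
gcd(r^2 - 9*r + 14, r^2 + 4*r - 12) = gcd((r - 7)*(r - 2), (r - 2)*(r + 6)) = r - 2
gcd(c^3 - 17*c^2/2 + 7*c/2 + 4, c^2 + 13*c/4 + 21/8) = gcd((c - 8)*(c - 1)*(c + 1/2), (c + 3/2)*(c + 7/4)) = 1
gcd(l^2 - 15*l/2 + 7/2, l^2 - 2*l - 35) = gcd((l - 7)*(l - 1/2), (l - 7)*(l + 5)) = l - 7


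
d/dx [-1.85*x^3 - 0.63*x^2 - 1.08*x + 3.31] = -5.55*x^2 - 1.26*x - 1.08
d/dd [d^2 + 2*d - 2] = 2*d + 2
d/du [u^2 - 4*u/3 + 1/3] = 2*u - 4/3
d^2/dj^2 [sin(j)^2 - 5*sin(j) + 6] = 5*sin(j) + 2*cos(2*j)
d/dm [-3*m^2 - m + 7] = -6*m - 1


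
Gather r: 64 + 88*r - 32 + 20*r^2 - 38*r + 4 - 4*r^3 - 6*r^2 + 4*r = -4*r^3 + 14*r^2 + 54*r + 36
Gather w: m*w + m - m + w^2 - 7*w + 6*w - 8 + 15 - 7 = w^2 + w*(m - 1)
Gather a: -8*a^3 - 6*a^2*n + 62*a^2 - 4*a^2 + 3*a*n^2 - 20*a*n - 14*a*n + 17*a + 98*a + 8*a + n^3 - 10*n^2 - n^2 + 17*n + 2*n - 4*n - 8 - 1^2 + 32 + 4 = -8*a^3 + a^2*(58 - 6*n) + a*(3*n^2 - 34*n + 123) + n^3 - 11*n^2 + 15*n + 27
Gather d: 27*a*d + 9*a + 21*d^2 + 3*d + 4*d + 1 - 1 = 9*a + 21*d^2 + d*(27*a + 7)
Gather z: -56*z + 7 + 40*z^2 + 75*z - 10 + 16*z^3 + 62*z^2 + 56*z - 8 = 16*z^3 + 102*z^2 + 75*z - 11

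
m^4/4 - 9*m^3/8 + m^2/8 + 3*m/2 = m*(m/4 + 1/4)*(m - 4)*(m - 3/2)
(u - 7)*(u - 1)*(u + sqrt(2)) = u^3 - 8*u^2 + sqrt(2)*u^2 - 8*sqrt(2)*u + 7*u + 7*sqrt(2)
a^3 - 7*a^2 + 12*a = a*(a - 4)*(a - 3)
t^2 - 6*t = t*(t - 6)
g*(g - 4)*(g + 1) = g^3 - 3*g^2 - 4*g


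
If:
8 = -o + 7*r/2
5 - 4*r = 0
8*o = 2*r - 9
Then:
No Solution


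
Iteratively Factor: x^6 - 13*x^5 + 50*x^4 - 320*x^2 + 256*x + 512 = (x + 1)*(x^5 - 14*x^4 + 64*x^3 - 64*x^2 - 256*x + 512) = (x - 4)*(x + 1)*(x^4 - 10*x^3 + 24*x^2 + 32*x - 128) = (x - 4)*(x + 1)*(x + 2)*(x^3 - 12*x^2 + 48*x - 64) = (x - 4)^2*(x + 1)*(x + 2)*(x^2 - 8*x + 16) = (x - 4)^3*(x + 1)*(x + 2)*(x - 4)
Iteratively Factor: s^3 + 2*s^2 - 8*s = (s - 2)*(s^2 + 4*s) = s*(s - 2)*(s + 4)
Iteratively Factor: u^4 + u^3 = (u)*(u^3 + u^2) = u^2*(u^2 + u) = u^3*(u + 1)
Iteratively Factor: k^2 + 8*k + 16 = (k + 4)*(k + 4)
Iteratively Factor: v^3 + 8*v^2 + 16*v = (v + 4)*(v^2 + 4*v) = (v + 4)^2*(v)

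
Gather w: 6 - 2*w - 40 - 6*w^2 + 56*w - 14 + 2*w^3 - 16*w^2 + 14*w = 2*w^3 - 22*w^2 + 68*w - 48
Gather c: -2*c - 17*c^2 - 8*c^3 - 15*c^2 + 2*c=-8*c^3 - 32*c^2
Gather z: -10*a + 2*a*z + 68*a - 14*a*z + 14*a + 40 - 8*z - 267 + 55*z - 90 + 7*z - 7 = 72*a + z*(54 - 12*a) - 324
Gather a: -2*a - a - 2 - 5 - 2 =-3*a - 9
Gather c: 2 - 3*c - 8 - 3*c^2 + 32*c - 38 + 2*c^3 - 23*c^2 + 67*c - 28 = 2*c^3 - 26*c^2 + 96*c - 72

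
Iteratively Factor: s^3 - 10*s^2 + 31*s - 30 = (s - 5)*(s^2 - 5*s + 6) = (s - 5)*(s - 2)*(s - 3)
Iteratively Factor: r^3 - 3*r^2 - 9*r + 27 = (r - 3)*(r^2 - 9) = (r - 3)*(r + 3)*(r - 3)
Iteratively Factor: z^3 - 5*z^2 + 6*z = (z - 3)*(z^2 - 2*z) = (z - 3)*(z - 2)*(z)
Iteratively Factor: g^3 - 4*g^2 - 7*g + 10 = (g - 5)*(g^2 + g - 2) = (g - 5)*(g - 1)*(g + 2)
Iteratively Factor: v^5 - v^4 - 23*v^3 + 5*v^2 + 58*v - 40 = (v - 1)*(v^4 - 23*v^2 - 18*v + 40) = (v - 1)*(v + 4)*(v^3 - 4*v^2 - 7*v + 10) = (v - 1)*(v + 2)*(v + 4)*(v^2 - 6*v + 5) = (v - 1)^2*(v + 2)*(v + 4)*(v - 5)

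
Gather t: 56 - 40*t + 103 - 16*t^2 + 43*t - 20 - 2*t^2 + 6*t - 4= -18*t^2 + 9*t + 135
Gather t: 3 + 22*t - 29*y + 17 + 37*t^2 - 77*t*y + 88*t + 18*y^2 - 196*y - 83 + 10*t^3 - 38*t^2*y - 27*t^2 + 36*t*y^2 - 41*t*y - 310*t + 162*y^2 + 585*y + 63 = 10*t^3 + t^2*(10 - 38*y) + t*(36*y^2 - 118*y - 200) + 180*y^2 + 360*y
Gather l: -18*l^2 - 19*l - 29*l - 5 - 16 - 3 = -18*l^2 - 48*l - 24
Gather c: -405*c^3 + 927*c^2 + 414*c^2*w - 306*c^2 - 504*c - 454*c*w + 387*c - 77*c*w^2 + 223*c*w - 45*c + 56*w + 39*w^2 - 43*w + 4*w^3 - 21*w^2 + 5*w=-405*c^3 + c^2*(414*w + 621) + c*(-77*w^2 - 231*w - 162) + 4*w^3 + 18*w^2 + 18*w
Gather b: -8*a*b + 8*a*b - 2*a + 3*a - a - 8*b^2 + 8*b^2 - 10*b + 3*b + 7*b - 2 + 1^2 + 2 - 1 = 0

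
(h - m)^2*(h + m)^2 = h^4 - 2*h^2*m^2 + m^4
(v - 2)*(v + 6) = v^2 + 4*v - 12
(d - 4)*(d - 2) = d^2 - 6*d + 8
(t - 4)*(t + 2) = t^2 - 2*t - 8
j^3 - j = j*(j - 1)*(j + 1)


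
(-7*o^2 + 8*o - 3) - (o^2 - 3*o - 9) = -8*o^2 + 11*o + 6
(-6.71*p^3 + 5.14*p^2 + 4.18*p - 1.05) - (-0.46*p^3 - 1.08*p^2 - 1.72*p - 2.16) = -6.25*p^3 + 6.22*p^2 + 5.9*p + 1.11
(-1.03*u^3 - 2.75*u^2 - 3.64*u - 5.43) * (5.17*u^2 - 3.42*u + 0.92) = -5.3251*u^5 - 10.6949*u^4 - 10.3614*u^3 - 18.1543*u^2 + 15.2218*u - 4.9956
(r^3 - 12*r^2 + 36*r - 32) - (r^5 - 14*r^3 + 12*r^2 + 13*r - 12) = -r^5 + 15*r^3 - 24*r^2 + 23*r - 20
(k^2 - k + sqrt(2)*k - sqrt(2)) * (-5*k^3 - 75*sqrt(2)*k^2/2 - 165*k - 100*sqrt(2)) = -5*k^5 - 85*sqrt(2)*k^4/2 + 5*k^4 - 240*k^3 + 85*sqrt(2)*k^3/2 - 265*sqrt(2)*k^2 + 240*k^2 - 200*k + 265*sqrt(2)*k + 200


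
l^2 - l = l*(l - 1)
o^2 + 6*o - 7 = (o - 1)*(o + 7)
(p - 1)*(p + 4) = p^2 + 3*p - 4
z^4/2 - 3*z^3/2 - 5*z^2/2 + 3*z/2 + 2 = (z/2 + 1/2)*(z - 4)*(z - 1)*(z + 1)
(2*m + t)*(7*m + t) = 14*m^2 + 9*m*t + t^2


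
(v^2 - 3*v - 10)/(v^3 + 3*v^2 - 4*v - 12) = (v - 5)/(v^2 + v - 6)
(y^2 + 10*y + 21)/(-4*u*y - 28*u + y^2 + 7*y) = (y + 3)/(-4*u + y)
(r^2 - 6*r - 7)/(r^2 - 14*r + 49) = (r + 1)/(r - 7)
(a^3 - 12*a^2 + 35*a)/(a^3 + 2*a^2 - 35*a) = (a - 7)/(a + 7)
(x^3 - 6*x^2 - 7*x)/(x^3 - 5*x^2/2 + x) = 2*(x^2 - 6*x - 7)/(2*x^2 - 5*x + 2)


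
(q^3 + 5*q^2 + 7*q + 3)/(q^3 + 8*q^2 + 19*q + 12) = (q + 1)/(q + 4)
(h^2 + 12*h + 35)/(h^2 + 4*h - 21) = (h + 5)/(h - 3)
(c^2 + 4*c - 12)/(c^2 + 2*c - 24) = (c - 2)/(c - 4)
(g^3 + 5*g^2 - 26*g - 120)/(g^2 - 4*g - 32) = (g^2 + g - 30)/(g - 8)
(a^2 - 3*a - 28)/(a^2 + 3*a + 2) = (a^2 - 3*a - 28)/(a^2 + 3*a + 2)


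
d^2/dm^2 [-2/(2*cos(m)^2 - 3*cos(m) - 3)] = 2*(-16*sin(m)^4 + 41*sin(m)^2 - 27*cos(m)/2 + 9*cos(3*m)/2 + 5)/(2*sin(m)^2 + 3*cos(m) + 1)^3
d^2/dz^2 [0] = 0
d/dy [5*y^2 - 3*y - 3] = 10*y - 3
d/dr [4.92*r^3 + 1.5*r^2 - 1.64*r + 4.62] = 14.76*r^2 + 3.0*r - 1.64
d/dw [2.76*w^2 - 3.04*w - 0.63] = 5.52*w - 3.04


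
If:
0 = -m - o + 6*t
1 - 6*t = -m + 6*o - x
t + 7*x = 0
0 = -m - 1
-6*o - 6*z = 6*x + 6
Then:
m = -1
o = 43/295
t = -42/295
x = 6/295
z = -344/295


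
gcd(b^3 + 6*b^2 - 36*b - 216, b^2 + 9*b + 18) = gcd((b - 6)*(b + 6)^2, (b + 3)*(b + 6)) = b + 6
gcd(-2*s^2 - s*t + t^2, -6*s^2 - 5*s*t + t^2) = s + t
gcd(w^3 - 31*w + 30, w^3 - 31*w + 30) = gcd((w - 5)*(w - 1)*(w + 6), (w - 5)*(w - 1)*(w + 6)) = w^3 - 31*w + 30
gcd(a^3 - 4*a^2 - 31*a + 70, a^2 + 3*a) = 1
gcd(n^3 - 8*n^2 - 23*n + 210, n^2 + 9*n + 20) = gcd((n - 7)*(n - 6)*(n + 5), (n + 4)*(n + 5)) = n + 5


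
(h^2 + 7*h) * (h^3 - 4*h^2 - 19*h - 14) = h^5 + 3*h^4 - 47*h^3 - 147*h^2 - 98*h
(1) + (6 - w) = 7 - w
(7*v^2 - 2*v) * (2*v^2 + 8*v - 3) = 14*v^4 + 52*v^3 - 37*v^2 + 6*v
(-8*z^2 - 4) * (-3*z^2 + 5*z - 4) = 24*z^4 - 40*z^3 + 44*z^2 - 20*z + 16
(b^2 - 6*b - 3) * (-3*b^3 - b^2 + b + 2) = -3*b^5 + 17*b^4 + 16*b^3 - b^2 - 15*b - 6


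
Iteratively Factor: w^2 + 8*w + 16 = (w + 4)*(w + 4)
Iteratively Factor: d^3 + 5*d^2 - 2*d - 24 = (d + 3)*(d^2 + 2*d - 8) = (d + 3)*(d + 4)*(d - 2)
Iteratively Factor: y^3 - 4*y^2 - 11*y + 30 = (y - 2)*(y^2 - 2*y - 15) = (y - 5)*(y - 2)*(y + 3)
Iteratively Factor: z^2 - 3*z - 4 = (z + 1)*(z - 4)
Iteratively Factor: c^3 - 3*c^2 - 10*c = (c + 2)*(c^2 - 5*c) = c*(c + 2)*(c - 5)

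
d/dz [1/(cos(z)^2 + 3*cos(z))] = (2*cos(z) + 3)*sin(z)/((cos(z) + 3)^2*cos(z)^2)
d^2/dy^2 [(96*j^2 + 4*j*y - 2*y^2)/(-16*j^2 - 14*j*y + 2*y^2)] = -10*j/(j^3 + 3*j^2*y + 3*j*y^2 + y^3)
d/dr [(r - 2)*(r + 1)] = 2*r - 1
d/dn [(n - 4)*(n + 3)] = 2*n - 1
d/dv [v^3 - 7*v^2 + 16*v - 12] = 3*v^2 - 14*v + 16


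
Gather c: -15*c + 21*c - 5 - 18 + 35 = 6*c + 12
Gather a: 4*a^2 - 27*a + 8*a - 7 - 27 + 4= 4*a^2 - 19*a - 30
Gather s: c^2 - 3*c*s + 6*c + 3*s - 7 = c^2 + 6*c + s*(3 - 3*c) - 7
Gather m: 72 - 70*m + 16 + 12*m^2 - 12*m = 12*m^2 - 82*m + 88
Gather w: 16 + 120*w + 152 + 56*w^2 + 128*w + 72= 56*w^2 + 248*w + 240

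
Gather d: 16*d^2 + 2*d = 16*d^2 + 2*d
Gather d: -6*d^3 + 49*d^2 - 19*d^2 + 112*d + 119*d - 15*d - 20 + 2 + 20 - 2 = -6*d^3 + 30*d^2 + 216*d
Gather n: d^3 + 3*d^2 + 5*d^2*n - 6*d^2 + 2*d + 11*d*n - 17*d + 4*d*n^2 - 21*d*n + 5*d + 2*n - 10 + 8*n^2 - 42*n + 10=d^3 - 3*d^2 - 10*d + n^2*(4*d + 8) + n*(5*d^2 - 10*d - 40)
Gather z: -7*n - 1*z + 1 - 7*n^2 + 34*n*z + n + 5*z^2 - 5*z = -7*n^2 - 6*n + 5*z^2 + z*(34*n - 6) + 1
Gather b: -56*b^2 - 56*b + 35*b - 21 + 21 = -56*b^2 - 21*b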